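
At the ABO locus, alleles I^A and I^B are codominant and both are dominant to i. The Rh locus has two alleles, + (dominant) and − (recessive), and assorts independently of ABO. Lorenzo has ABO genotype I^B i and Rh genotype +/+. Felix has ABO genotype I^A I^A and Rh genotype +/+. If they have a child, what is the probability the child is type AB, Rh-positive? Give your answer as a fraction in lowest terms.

ABO cross I^B i × I^A I^A → offspring phenotypes: 1/2 A, 1/2 AB.
Rh cross +/+ × +/+ → 1 Rh+.
Independent loci: P(type AB, Rh-positive) = 1/2 × 1 = 1/2.

1/2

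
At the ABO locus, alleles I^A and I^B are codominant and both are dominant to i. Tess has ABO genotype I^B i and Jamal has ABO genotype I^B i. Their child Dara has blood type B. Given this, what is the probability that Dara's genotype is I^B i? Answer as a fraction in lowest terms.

Cross I^B i × I^B i → 1/4 I^B I^B, 1/2 I^B i, 1/4 i i.
Type-B genotypes among offspring: I^B I^B (1/4), I^B i (1/2); total 3/4.
P(I^B i | type B) = (1/2) / (3/4) = 2/3.

2/3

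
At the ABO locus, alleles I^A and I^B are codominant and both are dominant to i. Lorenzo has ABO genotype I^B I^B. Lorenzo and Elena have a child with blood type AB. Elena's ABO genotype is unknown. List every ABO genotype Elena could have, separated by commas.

I^A I^A, I^A I^B, I^A i

For each candidate genotype of Elena, check whether crossing it with I^B I^B can produce every observed child phenotype.
  I^A I^A → possible child types {AB} ✓
  I^A I^B → possible child types {B, AB} ✓
  I^A i → possible child types {B, AB} ✓
  I^B I^B → possible child types {B} ✗
  I^B i → possible child types {B} ✗
  i i → possible child types {B} ✗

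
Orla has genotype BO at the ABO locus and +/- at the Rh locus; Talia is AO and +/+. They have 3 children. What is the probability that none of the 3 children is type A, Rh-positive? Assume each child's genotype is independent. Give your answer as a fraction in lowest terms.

ABO cross BO × AO → 1/4 O, 1/4 A, 1/4 B, 1/4 AB.
Rh cross +/- × +/+ → 1 Rh+; so P(type A, Rh-positive) = 1/4 × 1 = 1/4 per child.
P(not type A, Rh-positive) = 3/4 for one child; (3/4)^3 = 27/64.

27/64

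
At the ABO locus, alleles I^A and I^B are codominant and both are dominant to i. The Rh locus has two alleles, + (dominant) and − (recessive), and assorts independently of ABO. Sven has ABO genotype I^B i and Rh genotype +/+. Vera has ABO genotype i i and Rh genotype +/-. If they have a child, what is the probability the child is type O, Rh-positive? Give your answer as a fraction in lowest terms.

1/2

ABO cross I^B i × i i → offspring phenotypes: 1/2 O, 1/2 B.
Rh cross +/+ × +/- → 1 Rh+.
Independent loci: P(type O, Rh-positive) = 1/2 × 1 = 1/2.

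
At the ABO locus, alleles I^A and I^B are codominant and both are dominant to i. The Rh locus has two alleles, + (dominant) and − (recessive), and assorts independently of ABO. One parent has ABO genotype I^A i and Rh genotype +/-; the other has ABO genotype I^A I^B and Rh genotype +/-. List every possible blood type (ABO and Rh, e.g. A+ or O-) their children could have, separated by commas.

Gametes from I^A i × I^A I^B give offspring ABO genotypes I^A I^A, I^A I^B, I^A i, I^B i, i.e. phenotypes A, B, AB.
Rh cross +/- × +/- → phenotypes Rh+, Rh-.
Combining independently: A+, A-, B+, B-, AB+, AB-.

A+, A-, B+, B-, AB+, AB-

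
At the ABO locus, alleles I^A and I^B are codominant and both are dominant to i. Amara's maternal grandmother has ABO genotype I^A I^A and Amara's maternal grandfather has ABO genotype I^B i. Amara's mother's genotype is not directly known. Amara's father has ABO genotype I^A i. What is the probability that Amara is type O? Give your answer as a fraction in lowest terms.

Amara's mother's ABO genotype from I^A I^A × I^B i: 1/2 I^A I^B, 1/2 I^A i.
Crossing each possibility with the father I^A i and summing P(type O): 1/2·0 + 1/2·1/4 = 1/8.

1/8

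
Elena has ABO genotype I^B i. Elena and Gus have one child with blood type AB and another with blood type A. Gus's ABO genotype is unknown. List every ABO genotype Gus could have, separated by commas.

For each candidate genotype of Gus, check whether crossing it with I^B i can produce every observed child phenotype.
  I^A I^A → possible child types {A, AB} ✓
  I^A I^B → possible child types {A, B, AB} ✓
  I^A i → possible child types {O, A, B, AB} ✓
  I^B I^B → possible child types {B} ✗
  I^B i → possible child types {O, B} ✗
  i i → possible child types {O, B} ✗

I^A I^A, I^A I^B, I^A i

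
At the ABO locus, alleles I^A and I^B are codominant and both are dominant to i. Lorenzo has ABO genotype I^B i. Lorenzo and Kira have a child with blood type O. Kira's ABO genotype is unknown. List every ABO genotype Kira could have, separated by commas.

I^A i, I^B i, i i

For each candidate genotype of Kira, check whether crossing it with I^B i can produce every observed child phenotype.
  I^A I^A → possible child types {A, AB} ✗
  I^A I^B → possible child types {A, B, AB} ✗
  I^A i → possible child types {O, A, B, AB} ✓
  I^B I^B → possible child types {B} ✗
  I^B i → possible child types {O, B} ✓
  i i → possible child types {O, B} ✓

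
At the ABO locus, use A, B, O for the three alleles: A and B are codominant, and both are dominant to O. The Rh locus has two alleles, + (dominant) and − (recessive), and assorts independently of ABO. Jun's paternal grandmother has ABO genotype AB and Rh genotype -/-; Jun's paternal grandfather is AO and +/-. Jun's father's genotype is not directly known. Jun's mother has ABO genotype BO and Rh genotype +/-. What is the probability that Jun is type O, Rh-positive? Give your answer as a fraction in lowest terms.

5/64

Jun's father's ABO genotype from AB × AO: 1/4 AA, 1/4 AB, 1/4 AO, 1/4 BO.
Crossing each possibility with the mother BO and summing P(type O): 1/4·0 + 1/4·0 + 1/4·1/4 + 1/4·1/4 = 1/8.
Similarly for Rh via the father's Rh distribution: P(Rh+) = 5/8.
Independent loci: 1/8 × 5/8 = 5/64.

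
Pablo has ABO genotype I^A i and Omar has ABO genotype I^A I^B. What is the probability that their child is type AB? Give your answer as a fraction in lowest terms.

ABO cross I^A i × I^A I^B → offspring phenotypes: 1/2 A, 1/4 B, 1/4 AB.
So P(type AB) = 1/4.

1/4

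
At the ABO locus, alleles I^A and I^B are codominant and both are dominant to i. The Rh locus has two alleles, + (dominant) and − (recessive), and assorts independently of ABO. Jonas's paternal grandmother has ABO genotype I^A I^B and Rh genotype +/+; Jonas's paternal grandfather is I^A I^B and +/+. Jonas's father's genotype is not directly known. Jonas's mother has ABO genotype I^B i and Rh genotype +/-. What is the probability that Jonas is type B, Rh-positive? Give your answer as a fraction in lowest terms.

1/2

Jonas's father's ABO genotype from I^A I^B × I^A I^B: 1/4 I^A I^A, 1/2 I^A I^B, 1/4 I^B I^B.
Crossing each possibility with the mother I^B i and summing P(type B): 1/4·0 + 1/2·1/2 + 1/4·1 = 1/2.
Similarly for Rh via the father's Rh distribution: P(Rh+) = 1.
Independent loci: 1/2 × 1 = 1/2.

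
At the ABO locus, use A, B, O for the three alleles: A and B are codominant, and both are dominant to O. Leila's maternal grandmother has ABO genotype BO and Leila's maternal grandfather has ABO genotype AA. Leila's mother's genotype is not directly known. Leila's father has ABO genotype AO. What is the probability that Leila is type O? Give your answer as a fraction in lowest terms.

Leila's mother's ABO genotype from BO × AA: 1/2 AB, 1/2 AO.
Crossing each possibility with the father AO and summing P(type O): 1/2·0 + 1/2·1/4 = 1/8.

1/8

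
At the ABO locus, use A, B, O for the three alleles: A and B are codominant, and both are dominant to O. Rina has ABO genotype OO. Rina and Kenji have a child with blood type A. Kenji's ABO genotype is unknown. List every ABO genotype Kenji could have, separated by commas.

For each candidate genotype of Kenji, check whether crossing it with OO can produce every observed child phenotype.
  AA → possible child types {A} ✓
  AB → possible child types {A, B} ✓
  AO → possible child types {O, A} ✓
  BB → possible child types {B} ✗
  BO → possible child types {O, B} ✗
  OO → possible child types {O} ✗

AA, AB, AO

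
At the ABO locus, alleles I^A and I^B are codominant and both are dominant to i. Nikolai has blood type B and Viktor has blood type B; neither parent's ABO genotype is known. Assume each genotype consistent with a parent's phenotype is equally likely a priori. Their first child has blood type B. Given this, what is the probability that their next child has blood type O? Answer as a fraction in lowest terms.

Possible genotypes: Nikolai ∈ {I^B I^B, I^B i}; Viktor ∈ {I^B I^B, I^B i}.
Weight each parental genotype pair by prior × P(type-B child):
  I^B I^B × I^B I^B: posterior weight 4/15; P(next child type O) = 0.
  I^B I^B × I^B i: posterior weight 4/15; P(next child type O) = 0.
  I^B i × I^B I^B: posterior weight 4/15; P(next child type O) = 0.
  I^B i × I^B i: posterior weight 1/5; P(next child type O) = 1/4.
Weighted sum = 1/20.

1/20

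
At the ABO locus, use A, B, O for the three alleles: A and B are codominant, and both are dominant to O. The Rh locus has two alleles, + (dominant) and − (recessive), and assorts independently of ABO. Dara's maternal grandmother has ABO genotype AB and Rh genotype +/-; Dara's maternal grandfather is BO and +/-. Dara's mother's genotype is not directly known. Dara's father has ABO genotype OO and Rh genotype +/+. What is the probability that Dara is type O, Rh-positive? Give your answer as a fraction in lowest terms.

1/4

Dara's mother's ABO genotype from AB × BO: 1/4 AB, 1/4 AO, 1/4 BB, 1/4 BO.
Crossing each possibility with the father OO and summing P(type O): 1/4·0 + 1/4·1/2 + 1/4·0 + 1/4·1/2 = 1/4.
Similarly for Rh via the mother's Rh distribution: P(Rh+) = 1.
Independent loci: 1/4 × 1 = 1/4.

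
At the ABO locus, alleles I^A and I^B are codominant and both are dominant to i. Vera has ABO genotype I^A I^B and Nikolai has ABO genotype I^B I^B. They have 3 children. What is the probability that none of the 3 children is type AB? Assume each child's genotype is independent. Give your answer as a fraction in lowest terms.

ABO cross I^A I^B × I^B I^B → 1/2 B, 1/2 AB.
So P(type AB) = 1/2 per child.
P(not type AB) = 1/2 for one child; (1/2)^3 = 1/8.

1/8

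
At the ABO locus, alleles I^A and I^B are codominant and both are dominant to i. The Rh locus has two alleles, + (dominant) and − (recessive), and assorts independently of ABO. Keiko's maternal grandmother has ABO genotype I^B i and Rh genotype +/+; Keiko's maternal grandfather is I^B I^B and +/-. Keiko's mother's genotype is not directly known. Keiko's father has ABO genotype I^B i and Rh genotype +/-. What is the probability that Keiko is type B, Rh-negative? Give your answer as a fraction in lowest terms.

7/64

Keiko's mother's ABO genotype from I^B i × I^B I^B: 1/2 I^B I^B, 1/2 I^B i.
Crossing each possibility with the father I^B i and summing P(type B): 1/2·1 + 1/2·3/4 = 7/8.
Similarly for Rh via the mother's Rh distribution: P(Rh-) = 1/8.
Independent loci: 7/8 × 1/8 = 7/64.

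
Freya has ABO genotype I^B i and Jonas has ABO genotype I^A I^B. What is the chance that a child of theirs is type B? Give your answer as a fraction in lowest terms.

1/2

ABO cross I^B i × I^A I^B → offspring phenotypes: 1/4 A, 1/2 B, 1/4 AB.
So P(type B) = 1/2.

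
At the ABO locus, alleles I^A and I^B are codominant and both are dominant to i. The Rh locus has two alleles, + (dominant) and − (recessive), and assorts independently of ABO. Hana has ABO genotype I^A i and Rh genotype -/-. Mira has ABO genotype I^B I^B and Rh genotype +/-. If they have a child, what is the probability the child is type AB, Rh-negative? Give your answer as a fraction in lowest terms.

1/4

ABO cross I^A i × I^B I^B → offspring phenotypes: 1/2 B, 1/2 AB.
Rh cross -/- × +/- → 1/2 Rh+, 1/2 Rh-.
Independent loci: P(type AB, Rh-negative) = 1/2 × 1/2 = 1/4.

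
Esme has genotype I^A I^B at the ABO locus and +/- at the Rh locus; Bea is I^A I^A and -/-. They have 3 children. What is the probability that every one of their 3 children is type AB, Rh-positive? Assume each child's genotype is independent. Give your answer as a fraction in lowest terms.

1/64

ABO cross I^A I^B × I^A I^A → 1/2 A, 1/2 AB.
Rh cross +/- × -/- → 1/2 Rh+, 1/2 Rh-; so P(type AB, Rh-positive) = 1/2 × 1/2 = 1/4 per child.
All 3 independent: (1/4)^3 = 1/64.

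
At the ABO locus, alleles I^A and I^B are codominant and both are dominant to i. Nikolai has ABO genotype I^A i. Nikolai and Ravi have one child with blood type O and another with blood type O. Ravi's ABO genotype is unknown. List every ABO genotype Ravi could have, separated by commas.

For each candidate genotype of Ravi, check whether crossing it with I^A i can produce every observed child phenotype.
  I^A I^A → possible child types {A} ✗
  I^A I^B → possible child types {A, B, AB} ✗
  I^A i → possible child types {O, A} ✓
  I^B I^B → possible child types {B, AB} ✗
  I^B i → possible child types {O, A, B, AB} ✓
  i i → possible child types {O, A} ✓

I^A i, I^B i, i i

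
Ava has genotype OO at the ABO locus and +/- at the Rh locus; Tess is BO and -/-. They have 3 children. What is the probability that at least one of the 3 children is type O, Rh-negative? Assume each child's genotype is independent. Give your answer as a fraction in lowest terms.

ABO cross OO × BO → 1/2 O, 1/2 B.
Rh cross +/- × -/- → 1/2 Rh+, 1/2 Rh-; so P(type O, Rh-negative) = 1/2 × 1/2 = 1/4 per child.
P(none) = (3/4)^3 = 27/64; P(at least one) = 1 − 27/64 = 37/64.

37/64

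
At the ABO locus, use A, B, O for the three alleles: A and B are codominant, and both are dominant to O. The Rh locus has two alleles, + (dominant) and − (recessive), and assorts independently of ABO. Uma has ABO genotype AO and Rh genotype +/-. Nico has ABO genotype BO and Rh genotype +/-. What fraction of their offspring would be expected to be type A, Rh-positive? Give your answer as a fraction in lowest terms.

3/16

ABO cross AO × BO → offspring phenotypes: 1/4 O, 1/4 A, 1/4 B, 1/4 AB.
Rh cross +/- × +/- → 3/4 Rh+, 1/4 Rh-.
Independent loci: P(type A, Rh-positive) = 1/4 × 3/4 = 3/16.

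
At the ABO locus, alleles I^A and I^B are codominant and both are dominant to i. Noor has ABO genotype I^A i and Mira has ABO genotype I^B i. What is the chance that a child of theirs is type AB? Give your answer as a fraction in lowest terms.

ABO cross I^A i × I^B i → offspring phenotypes: 1/4 O, 1/4 A, 1/4 B, 1/4 AB.
So P(type AB) = 1/4.

1/4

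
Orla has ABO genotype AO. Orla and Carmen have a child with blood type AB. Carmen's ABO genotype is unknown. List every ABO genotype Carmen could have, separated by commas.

AB, BB, BO

For each candidate genotype of Carmen, check whether crossing it with AO can produce every observed child phenotype.
  AA → possible child types {A} ✗
  AB → possible child types {A, B, AB} ✓
  AO → possible child types {O, A} ✗
  BB → possible child types {B, AB} ✓
  BO → possible child types {O, A, B, AB} ✓
  OO → possible child types {O, A} ✗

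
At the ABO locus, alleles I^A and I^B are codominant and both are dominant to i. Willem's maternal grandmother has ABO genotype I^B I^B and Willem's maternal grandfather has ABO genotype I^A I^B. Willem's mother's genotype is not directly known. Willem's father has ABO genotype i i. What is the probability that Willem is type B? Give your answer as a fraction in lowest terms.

3/4

Willem's mother's ABO genotype from I^B I^B × I^A I^B: 1/2 I^A I^B, 1/2 I^B I^B.
Crossing each possibility with the father i i and summing P(type B): 1/2·1/2 + 1/2·1 = 3/4.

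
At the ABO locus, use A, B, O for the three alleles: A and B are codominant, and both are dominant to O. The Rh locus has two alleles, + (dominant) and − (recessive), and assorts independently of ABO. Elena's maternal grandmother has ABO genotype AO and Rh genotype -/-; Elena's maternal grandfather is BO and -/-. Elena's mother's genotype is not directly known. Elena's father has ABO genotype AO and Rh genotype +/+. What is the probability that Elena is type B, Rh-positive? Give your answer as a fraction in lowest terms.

Elena's mother's ABO genotype from AO × BO: 1/4 AB, 1/4 AO, 1/4 BO, 1/4 OO.
Crossing each possibility with the father AO and summing P(type B): 1/4·1/4 + 1/4·0 + 1/4·1/4 + 1/4·0 = 1/8.
Similarly for Rh via the mother's Rh distribution: P(Rh+) = 1.
Independent loci: 1/8 × 1 = 1/8.

1/8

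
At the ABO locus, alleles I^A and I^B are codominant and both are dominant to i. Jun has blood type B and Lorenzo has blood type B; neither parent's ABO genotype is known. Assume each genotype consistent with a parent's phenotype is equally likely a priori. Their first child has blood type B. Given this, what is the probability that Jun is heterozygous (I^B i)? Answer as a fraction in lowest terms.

7/15

Possible genotypes: Jun ∈ {I^B I^B, I^B i}; Lorenzo ∈ {I^B I^B, I^B i}.
Weight each parental genotype pair by prior × P(type-B child):
  I^B I^B × I^B I^B: posterior weight 4/15.
  I^B I^B × I^B i: posterior weight 4/15.
  I^B i × I^B I^B: posterior weight 4/15.
  I^B i × I^B i: posterior weight 1/5.
Sum the posterior weight over pairs where Jun is I^B i: 7/15.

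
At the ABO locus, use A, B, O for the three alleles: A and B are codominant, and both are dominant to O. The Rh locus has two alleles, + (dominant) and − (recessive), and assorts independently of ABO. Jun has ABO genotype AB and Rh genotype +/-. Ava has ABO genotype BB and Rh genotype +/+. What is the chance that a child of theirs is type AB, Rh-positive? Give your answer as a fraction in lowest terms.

ABO cross AB × BB → offspring phenotypes: 1/2 B, 1/2 AB.
Rh cross +/- × +/+ → 1 Rh+.
Independent loci: P(type AB, Rh-positive) = 1/2 × 1 = 1/2.

1/2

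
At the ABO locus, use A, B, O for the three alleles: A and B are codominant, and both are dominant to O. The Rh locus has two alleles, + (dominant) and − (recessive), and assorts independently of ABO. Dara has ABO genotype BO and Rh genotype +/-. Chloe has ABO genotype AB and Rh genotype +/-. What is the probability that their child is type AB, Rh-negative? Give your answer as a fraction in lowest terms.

1/16

ABO cross BO × AB → offspring phenotypes: 1/4 A, 1/2 B, 1/4 AB.
Rh cross +/- × +/- → 3/4 Rh+, 1/4 Rh-.
Independent loci: P(type AB, Rh-negative) = 1/4 × 1/4 = 1/16.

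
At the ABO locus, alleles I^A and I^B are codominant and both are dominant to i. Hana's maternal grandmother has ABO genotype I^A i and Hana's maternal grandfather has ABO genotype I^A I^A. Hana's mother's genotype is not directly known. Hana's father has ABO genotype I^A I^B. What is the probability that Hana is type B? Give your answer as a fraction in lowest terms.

Hana's mother's ABO genotype from I^A i × I^A I^A: 1/2 I^A I^A, 1/2 I^A i.
Crossing each possibility with the father I^A I^B and summing P(type B): 1/2·0 + 1/2·1/4 = 1/8.

1/8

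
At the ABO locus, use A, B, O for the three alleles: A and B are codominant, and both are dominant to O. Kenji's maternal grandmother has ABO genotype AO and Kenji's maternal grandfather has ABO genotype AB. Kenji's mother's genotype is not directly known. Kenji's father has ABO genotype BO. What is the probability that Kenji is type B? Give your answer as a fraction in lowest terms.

3/8

Kenji's mother's ABO genotype from AO × AB: 1/4 AA, 1/4 AB, 1/4 AO, 1/4 BO.
Crossing each possibility with the father BO and summing P(type B): 1/4·0 + 1/4·1/2 + 1/4·1/4 + 1/4·3/4 = 3/8.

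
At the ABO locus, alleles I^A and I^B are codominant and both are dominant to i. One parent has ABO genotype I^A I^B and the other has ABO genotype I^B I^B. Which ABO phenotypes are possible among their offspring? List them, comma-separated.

B, AB

Gametes from I^A I^B × I^B I^B give offspring ABO genotypes I^A I^B, I^B I^B, i.e. phenotypes B, AB.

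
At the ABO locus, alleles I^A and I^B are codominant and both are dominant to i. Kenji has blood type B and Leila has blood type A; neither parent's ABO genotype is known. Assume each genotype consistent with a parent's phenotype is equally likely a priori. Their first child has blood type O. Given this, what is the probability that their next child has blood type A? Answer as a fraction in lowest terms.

Possible genotypes: Kenji ∈ {I^B I^B, I^B i}; Leila ∈ {I^A I^A, I^A i}.
Weight each parental genotype pair by prior × P(type-O child):
  I^B i × I^A i: posterior weight 1; P(next child type A) = 1/4.
Weighted sum = 1/4.

1/4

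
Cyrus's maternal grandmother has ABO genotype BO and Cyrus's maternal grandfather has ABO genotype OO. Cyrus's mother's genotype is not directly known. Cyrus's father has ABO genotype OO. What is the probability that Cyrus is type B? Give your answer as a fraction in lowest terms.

1/4

Cyrus's mother's ABO genotype from BO × OO: 1/2 BO, 1/2 OO.
Crossing each possibility with the father OO and summing P(type B): 1/2·1/2 + 1/2·0 = 1/4.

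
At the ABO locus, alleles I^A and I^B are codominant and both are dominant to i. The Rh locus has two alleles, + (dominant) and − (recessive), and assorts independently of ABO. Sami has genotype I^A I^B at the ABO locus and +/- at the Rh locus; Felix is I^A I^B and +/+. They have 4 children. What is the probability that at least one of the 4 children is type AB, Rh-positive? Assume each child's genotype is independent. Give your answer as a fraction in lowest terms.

ABO cross I^A I^B × I^A I^B → 1/4 A, 1/4 B, 1/2 AB.
Rh cross +/- × +/+ → 1 Rh+; so P(type AB, Rh-positive) = 1/2 × 1 = 1/2 per child.
P(none) = (1/2)^4 = 1/16; P(at least one) = 1 − 1/16 = 15/16.

15/16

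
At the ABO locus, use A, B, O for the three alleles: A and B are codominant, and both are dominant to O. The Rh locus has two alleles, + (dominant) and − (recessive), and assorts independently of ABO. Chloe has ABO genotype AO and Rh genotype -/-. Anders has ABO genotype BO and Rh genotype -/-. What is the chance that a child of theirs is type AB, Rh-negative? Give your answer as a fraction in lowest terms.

1/4

ABO cross AO × BO → offspring phenotypes: 1/4 O, 1/4 A, 1/4 B, 1/4 AB.
Rh cross -/- × -/- → 1 Rh-.
Independent loci: P(type AB, Rh-negative) = 1/4 × 1 = 1/4.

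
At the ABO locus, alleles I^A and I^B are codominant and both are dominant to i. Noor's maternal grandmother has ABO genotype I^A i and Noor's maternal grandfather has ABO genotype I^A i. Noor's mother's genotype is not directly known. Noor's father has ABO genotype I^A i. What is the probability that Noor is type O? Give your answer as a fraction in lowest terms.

Noor's mother's ABO genotype from I^A i × I^A i: 1/4 I^A I^A, 1/2 I^A i, 1/4 i i.
Crossing each possibility with the father I^A i and summing P(type O): 1/4·0 + 1/2·1/4 + 1/4·1/2 = 1/4.

1/4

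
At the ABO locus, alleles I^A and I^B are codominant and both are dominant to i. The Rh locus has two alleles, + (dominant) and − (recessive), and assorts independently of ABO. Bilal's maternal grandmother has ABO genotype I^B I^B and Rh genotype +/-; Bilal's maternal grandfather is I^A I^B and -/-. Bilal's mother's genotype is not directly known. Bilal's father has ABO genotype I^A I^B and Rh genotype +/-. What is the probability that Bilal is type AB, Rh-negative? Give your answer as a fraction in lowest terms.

Bilal's mother's ABO genotype from I^B I^B × I^A I^B: 1/2 I^A I^B, 1/2 I^B I^B.
Crossing each possibility with the father I^A I^B and summing P(type AB): 1/2·1/2 + 1/2·1/2 = 1/2.
Similarly for Rh via the mother's Rh distribution: P(Rh-) = 3/8.
Independent loci: 1/2 × 3/8 = 3/16.

3/16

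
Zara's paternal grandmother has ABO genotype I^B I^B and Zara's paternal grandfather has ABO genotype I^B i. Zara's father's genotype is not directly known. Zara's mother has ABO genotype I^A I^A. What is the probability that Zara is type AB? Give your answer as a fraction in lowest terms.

Zara's father's ABO genotype from I^B I^B × I^B i: 1/2 I^B I^B, 1/2 I^B i.
Crossing each possibility with the mother I^A I^A and summing P(type AB): 1/2·1 + 1/2·1/2 = 3/4.

3/4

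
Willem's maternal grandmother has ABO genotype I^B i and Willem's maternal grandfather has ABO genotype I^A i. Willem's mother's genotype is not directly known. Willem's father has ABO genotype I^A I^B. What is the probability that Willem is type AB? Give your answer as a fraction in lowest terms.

Willem's mother's ABO genotype from I^B i × I^A i: 1/4 I^A I^B, 1/4 I^A i, 1/4 I^B i, 1/4 i i.
Crossing each possibility with the father I^A I^B and summing P(type AB): 1/4·1/2 + 1/4·1/4 + 1/4·1/4 + 1/4·0 = 1/4.

1/4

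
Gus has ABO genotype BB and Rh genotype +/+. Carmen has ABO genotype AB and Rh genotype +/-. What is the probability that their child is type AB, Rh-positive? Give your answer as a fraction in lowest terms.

1/2

ABO cross BB × AB → offspring phenotypes: 1/2 B, 1/2 AB.
Rh cross +/+ × +/- → 1 Rh+.
Independent loci: P(type AB, Rh-positive) = 1/2 × 1 = 1/2.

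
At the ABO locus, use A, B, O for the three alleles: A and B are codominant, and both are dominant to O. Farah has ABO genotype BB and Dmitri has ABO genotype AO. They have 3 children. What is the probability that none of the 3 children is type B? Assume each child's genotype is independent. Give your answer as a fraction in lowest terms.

1/8

ABO cross BB × AO → 1/2 B, 1/2 AB.
So P(type B) = 1/2 per child.
P(not type B) = 1/2 for one child; (1/2)^3 = 1/8.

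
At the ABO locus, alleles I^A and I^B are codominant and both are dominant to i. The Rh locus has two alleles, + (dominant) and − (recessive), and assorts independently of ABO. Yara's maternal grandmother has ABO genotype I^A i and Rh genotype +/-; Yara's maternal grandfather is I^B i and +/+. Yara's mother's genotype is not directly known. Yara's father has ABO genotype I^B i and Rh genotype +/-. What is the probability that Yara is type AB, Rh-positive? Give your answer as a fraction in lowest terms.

7/64

Yara's mother's ABO genotype from I^A i × I^B i: 1/4 I^A I^B, 1/4 I^A i, 1/4 I^B i, 1/4 i i.
Crossing each possibility with the father I^B i and summing P(type AB): 1/4·1/4 + 1/4·1/4 + 1/4·0 + 1/4·0 = 1/8.
Similarly for Rh via the mother's Rh distribution: P(Rh+) = 7/8.
Independent loci: 1/8 × 7/8 = 7/64.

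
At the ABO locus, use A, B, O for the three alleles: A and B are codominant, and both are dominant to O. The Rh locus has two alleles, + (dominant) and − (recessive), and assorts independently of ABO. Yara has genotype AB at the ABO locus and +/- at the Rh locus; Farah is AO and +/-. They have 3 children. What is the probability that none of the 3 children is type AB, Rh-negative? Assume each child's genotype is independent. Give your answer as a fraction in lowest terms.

ABO cross AB × AO → 1/2 A, 1/4 B, 1/4 AB.
Rh cross +/- × +/- → 3/4 Rh+, 1/4 Rh-; so P(type AB, Rh-negative) = 1/4 × 1/4 = 1/16 per child.
P(not type AB, Rh-negative) = 15/16 for one child; (15/16)^3 = 3375/4096.

3375/4096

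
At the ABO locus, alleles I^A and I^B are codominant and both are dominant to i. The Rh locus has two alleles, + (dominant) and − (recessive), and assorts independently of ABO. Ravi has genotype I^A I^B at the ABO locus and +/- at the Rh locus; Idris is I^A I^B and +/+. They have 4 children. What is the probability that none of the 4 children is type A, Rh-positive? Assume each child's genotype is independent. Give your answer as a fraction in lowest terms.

ABO cross I^A I^B × I^A I^B → 1/4 A, 1/4 B, 1/2 AB.
Rh cross +/- × +/+ → 1 Rh+; so P(type A, Rh-positive) = 1/4 × 1 = 1/4 per child.
P(not type A, Rh-positive) = 3/4 for one child; (3/4)^4 = 81/256.

81/256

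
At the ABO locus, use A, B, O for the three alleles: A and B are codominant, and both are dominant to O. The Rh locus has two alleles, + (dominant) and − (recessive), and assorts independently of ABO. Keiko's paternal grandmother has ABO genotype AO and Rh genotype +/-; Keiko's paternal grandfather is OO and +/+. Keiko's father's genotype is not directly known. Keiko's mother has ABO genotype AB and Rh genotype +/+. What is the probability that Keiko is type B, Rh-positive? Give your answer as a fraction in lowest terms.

3/8

Keiko's father's ABO genotype from AO × OO: 1/2 AO, 1/2 OO.
Crossing each possibility with the mother AB and summing P(type B): 1/2·1/4 + 1/2·1/2 = 3/8.
Similarly for Rh via the father's Rh distribution: P(Rh+) = 1.
Independent loci: 3/8 × 1 = 3/8.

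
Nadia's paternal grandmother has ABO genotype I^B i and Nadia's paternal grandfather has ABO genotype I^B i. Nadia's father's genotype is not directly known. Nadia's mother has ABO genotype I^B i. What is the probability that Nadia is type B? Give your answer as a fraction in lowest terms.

Nadia's father's ABO genotype from I^B i × I^B i: 1/4 I^B I^B, 1/2 I^B i, 1/4 i i.
Crossing each possibility with the mother I^B i and summing P(type B): 1/4·1 + 1/2·3/4 + 1/4·1/2 = 3/4.

3/4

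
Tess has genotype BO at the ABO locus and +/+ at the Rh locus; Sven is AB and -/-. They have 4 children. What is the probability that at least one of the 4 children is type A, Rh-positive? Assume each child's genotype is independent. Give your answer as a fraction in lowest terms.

175/256

ABO cross BO × AB → 1/4 A, 1/2 B, 1/4 AB.
Rh cross +/+ × -/- → 1 Rh+; so P(type A, Rh-positive) = 1/4 × 1 = 1/4 per child.
P(none) = (3/4)^4 = 81/256; P(at least one) = 1 − 81/256 = 175/256.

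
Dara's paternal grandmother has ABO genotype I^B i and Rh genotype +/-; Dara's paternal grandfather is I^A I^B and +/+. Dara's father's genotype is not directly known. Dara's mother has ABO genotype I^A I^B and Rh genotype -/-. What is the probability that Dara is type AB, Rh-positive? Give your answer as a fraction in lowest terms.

9/32

Dara's father's ABO genotype from I^B i × I^A I^B: 1/4 I^A I^B, 1/4 I^A i, 1/4 I^B I^B, 1/4 I^B i.
Crossing each possibility with the mother I^A I^B and summing P(type AB): 1/4·1/2 + 1/4·1/4 + 1/4·1/2 + 1/4·1/4 = 3/8.
Similarly for Rh via the father's Rh distribution: P(Rh+) = 3/4.
Independent loci: 3/8 × 3/4 = 9/32.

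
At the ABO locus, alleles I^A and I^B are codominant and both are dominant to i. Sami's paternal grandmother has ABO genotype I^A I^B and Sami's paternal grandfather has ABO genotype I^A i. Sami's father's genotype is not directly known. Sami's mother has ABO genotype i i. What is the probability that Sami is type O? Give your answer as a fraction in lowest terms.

1/4

Sami's father's ABO genotype from I^A I^B × I^A i: 1/4 I^A I^A, 1/4 I^A I^B, 1/4 I^A i, 1/4 I^B i.
Crossing each possibility with the mother i i and summing P(type O): 1/4·0 + 1/4·0 + 1/4·1/2 + 1/4·1/2 = 1/4.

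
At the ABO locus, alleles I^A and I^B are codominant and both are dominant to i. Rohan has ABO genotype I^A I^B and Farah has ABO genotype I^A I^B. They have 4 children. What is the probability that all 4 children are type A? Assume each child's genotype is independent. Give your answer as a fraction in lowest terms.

ABO cross I^A I^B × I^A I^B → 1/4 A, 1/4 B, 1/2 AB.
So P(type A) = 1/4 per child.
All 4 independent: (1/4)^4 = 1/256.

1/256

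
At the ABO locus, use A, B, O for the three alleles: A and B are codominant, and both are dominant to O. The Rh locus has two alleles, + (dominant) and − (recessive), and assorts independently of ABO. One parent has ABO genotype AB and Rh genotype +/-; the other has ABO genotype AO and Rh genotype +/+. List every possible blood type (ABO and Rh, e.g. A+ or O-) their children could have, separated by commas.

A+, B+, AB+

Gametes from AB × AO give offspring ABO genotypes AA, AB, AO, BO, i.e. phenotypes A, B, AB.
Rh cross +/- × +/+ → phenotypes Rh+.
Combining independently: A+, B+, AB+.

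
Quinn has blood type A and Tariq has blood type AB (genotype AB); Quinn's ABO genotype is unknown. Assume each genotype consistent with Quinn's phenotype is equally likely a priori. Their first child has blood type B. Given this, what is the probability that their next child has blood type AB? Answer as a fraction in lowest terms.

Possible genotypes: Quinn ∈ {AA, AO}; Tariq ∈ {AB}.
Weight each parental genotype pair by prior × P(type-B child):
  AO × AB: posterior weight 1; P(next child type AB) = 1/4.
Weighted sum = 1/4.

1/4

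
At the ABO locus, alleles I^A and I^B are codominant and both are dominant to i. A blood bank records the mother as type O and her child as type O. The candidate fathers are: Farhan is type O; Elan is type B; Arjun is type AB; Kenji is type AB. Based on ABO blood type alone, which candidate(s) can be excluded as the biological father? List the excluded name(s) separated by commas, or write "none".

Arjun, Kenji

A candidate is excluded only if no genotype consistent with his phenotype could produce a type O child with a type O mother.
Arjun (type AB): no genotype consistent with that phenotype can produce a type-O child with a type-O mother.
Kenji (type AB): no genotype consistent with that phenotype can produce a type-O child with a type-O mother.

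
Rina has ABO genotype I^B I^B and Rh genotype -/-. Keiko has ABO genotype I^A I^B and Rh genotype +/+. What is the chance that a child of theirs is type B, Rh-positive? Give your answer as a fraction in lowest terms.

1/2

ABO cross I^B I^B × I^A I^B → offspring phenotypes: 1/2 B, 1/2 AB.
Rh cross -/- × +/+ → 1 Rh+.
Independent loci: P(type B, Rh-positive) = 1/2 × 1 = 1/2.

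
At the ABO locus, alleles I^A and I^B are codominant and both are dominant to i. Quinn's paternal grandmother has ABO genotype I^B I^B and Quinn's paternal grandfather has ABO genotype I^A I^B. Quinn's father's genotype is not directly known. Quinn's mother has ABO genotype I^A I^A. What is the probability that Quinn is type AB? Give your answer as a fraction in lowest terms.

Quinn's father's ABO genotype from I^B I^B × I^A I^B: 1/2 I^A I^B, 1/2 I^B I^B.
Crossing each possibility with the mother I^A I^A and summing P(type AB): 1/2·1/2 + 1/2·1 = 3/4.

3/4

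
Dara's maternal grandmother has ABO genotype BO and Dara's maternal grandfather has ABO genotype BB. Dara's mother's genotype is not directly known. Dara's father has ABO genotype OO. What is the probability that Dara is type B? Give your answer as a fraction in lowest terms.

Dara's mother's ABO genotype from BO × BB: 1/2 BB, 1/2 BO.
Crossing each possibility with the father OO and summing P(type B): 1/2·1 + 1/2·1/2 = 3/4.

3/4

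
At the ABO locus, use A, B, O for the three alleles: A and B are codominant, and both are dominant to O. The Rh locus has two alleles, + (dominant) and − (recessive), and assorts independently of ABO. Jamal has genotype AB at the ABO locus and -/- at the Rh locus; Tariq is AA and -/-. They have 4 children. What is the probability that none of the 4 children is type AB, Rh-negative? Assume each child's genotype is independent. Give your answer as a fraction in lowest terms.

ABO cross AB × AA → 1/2 A, 1/2 AB.
Rh cross -/- × -/- → 1 Rh-; so P(type AB, Rh-negative) = 1/2 × 1 = 1/2 per child.
P(not type AB, Rh-negative) = 1/2 for one child; (1/2)^4 = 1/16.

1/16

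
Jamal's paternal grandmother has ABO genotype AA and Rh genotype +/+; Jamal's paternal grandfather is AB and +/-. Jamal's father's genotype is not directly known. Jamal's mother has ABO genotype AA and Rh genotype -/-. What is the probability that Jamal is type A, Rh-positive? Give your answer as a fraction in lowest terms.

9/16

Jamal's father's ABO genotype from AA × AB: 1/2 AA, 1/2 AB.
Crossing each possibility with the mother AA and summing P(type A): 1/2·1 + 1/2·1/2 = 3/4.
Similarly for Rh via the father's Rh distribution: P(Rh+) = 3/4.
Independent loci: 3/4 × 3/4 = 9/16.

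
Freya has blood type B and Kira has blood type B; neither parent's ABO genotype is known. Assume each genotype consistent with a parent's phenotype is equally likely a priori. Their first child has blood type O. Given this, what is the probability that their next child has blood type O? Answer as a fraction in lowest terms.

Possible genotypes: Freya ∈ {I^B I^B, I^B i}; Kira ∈ {I^B I^B, I^B i}.
Weight each parental genotype pair by prior × P(type-O child):
  I^B i × I^B i: posterior weight 1; P(next child type O) = 1/4.
Weighted sum = 1/4.

1/4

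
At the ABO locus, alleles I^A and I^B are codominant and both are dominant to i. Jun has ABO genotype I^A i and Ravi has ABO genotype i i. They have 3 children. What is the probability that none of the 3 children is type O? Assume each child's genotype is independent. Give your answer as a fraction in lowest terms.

1/8

ABO cross I^A i × i i → 1/2 O, 1/2 A.
So P(type O) = 1/2 per child.
P(not type O) = 1/2 for one child; (1/2)^3 = 1/8.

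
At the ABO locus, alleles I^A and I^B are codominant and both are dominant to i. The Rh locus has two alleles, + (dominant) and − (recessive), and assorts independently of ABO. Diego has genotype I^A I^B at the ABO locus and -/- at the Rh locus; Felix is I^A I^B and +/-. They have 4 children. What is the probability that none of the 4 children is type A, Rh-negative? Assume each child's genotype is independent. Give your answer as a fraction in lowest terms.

ABO cross I^A I^B × I^A I^B → 1/4 A, 1/4 B, 1/2 AB.
Rh cross -/- × +/- → 1/2 Rh+, 1/2 Rh-; so P(type A, Rh-negative) = 1/4 × 1/2 = 1/8 per child.
P(not type A, Rh-negative) = 7/8 for one child; (7/8)^4 = 2401/4096.

2401/4096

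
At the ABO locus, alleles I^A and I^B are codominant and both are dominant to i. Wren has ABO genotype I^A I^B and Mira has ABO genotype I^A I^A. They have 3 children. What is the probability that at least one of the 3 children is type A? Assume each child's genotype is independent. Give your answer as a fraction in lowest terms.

7/8

ABO cross I^A I^B × I^A I^A → 1/2 A, 1/2 AB.
So P(type A) = 1/2 per child.
P(none) = (1/2)^3 = 1/8; P(at least one) = 1 − 1/8 = 7/8.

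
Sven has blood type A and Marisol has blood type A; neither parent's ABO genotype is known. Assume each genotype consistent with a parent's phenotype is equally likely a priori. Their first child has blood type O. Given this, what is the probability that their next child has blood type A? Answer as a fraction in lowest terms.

3/4

Possible genotypes: Sven ∈ {I^A I^A, I^A i}; Marisol ∈ {I^A I^A, I^A i}.
Weight each parental genotype pair by prior × P(type-O child):
  I^A i × I^A i: posterior weight 1; P(next child type A) = 3/4.
Weighted sum = 3/4.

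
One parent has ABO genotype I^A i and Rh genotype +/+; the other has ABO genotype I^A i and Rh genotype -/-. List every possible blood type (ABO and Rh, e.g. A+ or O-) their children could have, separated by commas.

O+, A+

Gametes from I^A i × I^A i give offspring ABO genotypes I^A I^A, I^A i, i i, i.e. phenotypes O, A.
Rh cross +/+ × -/- → phenotypes Rh+.
Combining independently: O+, A+.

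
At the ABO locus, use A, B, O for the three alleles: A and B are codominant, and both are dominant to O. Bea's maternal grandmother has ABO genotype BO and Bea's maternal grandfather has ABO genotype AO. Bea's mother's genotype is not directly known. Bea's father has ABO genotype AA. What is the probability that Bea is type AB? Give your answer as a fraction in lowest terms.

1/4

Bea's mother's ABO genotype from BO × AO: 1/4 AB, 1/4 AO, 1/4 BO, 1/4 OO.
Crossing each possibility with the father AA and summing P(type AB): 1/4·1/2 + 1/4·0 + 1/4·1/2 + 1/4·0 = 1/4.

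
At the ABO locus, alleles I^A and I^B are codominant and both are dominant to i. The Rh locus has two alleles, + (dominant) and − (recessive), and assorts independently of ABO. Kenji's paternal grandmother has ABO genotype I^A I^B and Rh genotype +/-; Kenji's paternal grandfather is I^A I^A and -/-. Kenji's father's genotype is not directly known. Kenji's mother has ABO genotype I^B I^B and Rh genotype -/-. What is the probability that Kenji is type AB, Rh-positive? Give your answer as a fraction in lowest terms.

Kenji's father's ABO genotype from I^A I^B × I^A I^A: 1/2 I^A I^A, 1/2 I^A I^B.
Crossing each possibility with the mother I^B I^B and summing P(type AB): 1/2·1 + 1/2·1/2 = 3/4.
Similarly for Rh via the father's Rh distribution: P(Rh+) = 1/4.
Independent loci: 3/4 × 1/4 = 3/16.

3/16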